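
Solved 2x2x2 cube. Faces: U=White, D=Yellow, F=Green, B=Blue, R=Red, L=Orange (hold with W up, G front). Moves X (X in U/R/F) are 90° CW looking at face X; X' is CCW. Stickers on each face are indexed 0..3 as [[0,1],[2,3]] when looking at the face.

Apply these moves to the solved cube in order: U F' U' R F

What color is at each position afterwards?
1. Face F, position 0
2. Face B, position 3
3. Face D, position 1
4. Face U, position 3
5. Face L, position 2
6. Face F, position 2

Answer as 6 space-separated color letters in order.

After move 1 (U): U=WWWW F=RRGG R=BBRR B=OOBB L=GGOO
After move 2 (F'): F=RGRG U=WWBR R=YBYR D=GOYY L=GWOW
After move 3 (U'): U=WRWB F=GWRG R=RGYR B=YBBB L=OOOW
After move 4 (R): R=YRRG U=WWWG F=GORY D=GBYY B=BBRB
After move 5 (F): F=RGYO U=WWWO R=WRGG D=RYYY L=OGOB
Query 1: F[0] = R
Query 2: B[3] = B
Query 3: D[1] = Y
Query 4: U[3] = O
Query 5: L[2] = O
Query 6: F[2] = Y

Answer: R B Y O O Y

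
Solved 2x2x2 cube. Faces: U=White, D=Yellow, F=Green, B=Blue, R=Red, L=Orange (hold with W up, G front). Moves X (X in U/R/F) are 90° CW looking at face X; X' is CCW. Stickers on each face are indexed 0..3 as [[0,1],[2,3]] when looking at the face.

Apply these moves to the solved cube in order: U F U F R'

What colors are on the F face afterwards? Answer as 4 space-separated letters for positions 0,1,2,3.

After move 1 (U): U=WWWW F=RRGG R=BBRR B=OOBB L=GGOO
After move 2 (F): F=GRGR U=WWOG R=WBWR D=RBYY L=GYOY
After move 3 (U): U=OWGW F=WBGR R=OOWR B=GYBB L=GROY
After move 4 (F): F=GWRB U=OWYR R=GOWR D=WOYY L=GROB
After move 5 (R'): R=ORGW U=OBYG F=GWRR D=WWYB B=YYOB
Query: F face = GWRR

Answer: G W R R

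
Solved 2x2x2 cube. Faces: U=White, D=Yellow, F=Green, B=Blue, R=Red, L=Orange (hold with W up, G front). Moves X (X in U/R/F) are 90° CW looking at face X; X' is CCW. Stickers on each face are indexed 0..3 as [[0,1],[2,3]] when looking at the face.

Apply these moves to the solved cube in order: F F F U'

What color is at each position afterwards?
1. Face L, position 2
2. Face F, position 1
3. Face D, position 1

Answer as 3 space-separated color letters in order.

Answer: O W O

Derivation:
After move 1 (F): F=GGGG U=WWOO R=WRWR D=RRYY L=OYOY
After move 2 (F): F=GGGG U=WWYY R=OROR D=WWYY L=OROR
After move 3 (F): F=GGGG U=WWRR R=YRYR D=OOYY L=OWOW
After move 4 (U'): U=WRWR F=OWGG R=GGYR B=YRBB L=BBOW
Query 1: L[2] = O
Query 2: F[1] = W
Query 3: D[1] = O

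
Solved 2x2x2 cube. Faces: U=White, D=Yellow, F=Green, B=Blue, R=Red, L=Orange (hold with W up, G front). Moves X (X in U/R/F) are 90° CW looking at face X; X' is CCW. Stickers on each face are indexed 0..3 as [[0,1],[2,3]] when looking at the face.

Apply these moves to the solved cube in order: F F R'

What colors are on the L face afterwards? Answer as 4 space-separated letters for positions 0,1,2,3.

Answer: O R O R

Derivation:
After move 1 (F): F=GGGG U=WWOO R=WRWR D=RRYY L=OYOY
After move 2 (F): F=GGGG U=WWYY R=OROR D=WWYY L=OROR
After move 3 (R'): R=RROO U=WBYB F=GWGY D=WGYG B=YBWB
Query: L face = OROR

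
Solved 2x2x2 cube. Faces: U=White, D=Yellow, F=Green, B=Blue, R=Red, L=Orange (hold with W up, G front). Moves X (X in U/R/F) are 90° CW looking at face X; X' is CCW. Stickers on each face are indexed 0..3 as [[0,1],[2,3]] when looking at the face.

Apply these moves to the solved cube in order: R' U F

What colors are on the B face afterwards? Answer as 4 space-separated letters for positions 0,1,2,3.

After move 1 (R'): R=RRRR U=WBWB F=GWGW D=YGYG B=YBYB
After move 2 (U): U=WWBB F=RRGW R=YBRR B=OOYB L=GWOO
After move 3 (F): F=GRWR U=WWOW R=BBBR D=RYYG L=GYOG
Query: B face = OOYB

Answer: O O Y B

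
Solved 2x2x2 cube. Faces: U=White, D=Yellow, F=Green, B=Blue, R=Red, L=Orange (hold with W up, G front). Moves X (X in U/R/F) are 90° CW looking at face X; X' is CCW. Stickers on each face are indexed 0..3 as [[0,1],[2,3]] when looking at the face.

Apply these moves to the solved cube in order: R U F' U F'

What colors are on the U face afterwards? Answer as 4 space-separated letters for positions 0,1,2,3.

After move 1 (R): R=RRRR U=WGWG F=GYGY D=YBYB B=WBWB
After move 2 (U): U=WWGG F=RRGY R=WBRR B=OOWB L=GYOO
After move 3 (F'): F=RYRG U=WWWR R=BBYR D=YOYB L=GGOG
After move 4 (U): U=WWRW F=BBRG R=OOYR B=GGWB L=RYOG
After move 5 (F'): F=BGBR U=WWOY R=OOYR D=YGYB L=RWOR
Query: U face = WWOY

Answer: W W O Y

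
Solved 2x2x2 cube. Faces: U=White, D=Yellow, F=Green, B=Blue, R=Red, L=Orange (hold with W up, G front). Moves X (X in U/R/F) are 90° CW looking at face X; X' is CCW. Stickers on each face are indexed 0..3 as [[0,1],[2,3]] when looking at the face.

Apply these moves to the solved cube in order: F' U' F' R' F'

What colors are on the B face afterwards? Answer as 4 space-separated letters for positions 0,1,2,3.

Answer: Y R W B

Derivation:
After move 1 (F'): F=GGGG U=WWRR R=YRYR D=OOYY L=OWOW
After move 2 (U'): U=WRWR F=OWGG R=GGYR B=YRBB L=BBOW
After move 3 (F'): F=WGOG U=WRGY R=OGOR D=BWYY L=BROW
After move 4 (R'): R=GROO U=WBGY F=WROY D=BGYG B=YRWB
After move 5 (F'): F=RYWO U=WBGO R=GRBO D=RWYG L=BYOG
Query: B face = YRWB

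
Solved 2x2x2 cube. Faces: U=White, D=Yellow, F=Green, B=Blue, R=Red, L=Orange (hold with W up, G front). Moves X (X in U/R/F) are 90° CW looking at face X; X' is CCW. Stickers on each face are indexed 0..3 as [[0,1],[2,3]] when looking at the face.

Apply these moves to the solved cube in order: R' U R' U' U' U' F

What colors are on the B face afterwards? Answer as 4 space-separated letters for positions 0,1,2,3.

After move 1 (R'): R=RRRR U=WBWB F=GWGW D=YGYG B=YBYB
After move 2 (U): U=WWBB F=RRGW R=YBRR B=OOYB L=GWOO
After move 3 (R'): R=BRYR U=WYBO F=RWGB D=YRYW B=GOGB
After move 4 (U'): U=YOWB F=GWGB R=RWYR B=BRGB L=GOOO
After move 5 (U'): U=OBYW F=GOGB R=GWYR B=RWGB L=BROO
After move 6 (U'): U=BWOY F=BRGB R=GOYR B=GWGB L=RWOO
After move 7 (F): F=GBBR U=BWOW R=OOYR D=YGYW L=RYOR
Query: B face = GWGB

Answer: G W G B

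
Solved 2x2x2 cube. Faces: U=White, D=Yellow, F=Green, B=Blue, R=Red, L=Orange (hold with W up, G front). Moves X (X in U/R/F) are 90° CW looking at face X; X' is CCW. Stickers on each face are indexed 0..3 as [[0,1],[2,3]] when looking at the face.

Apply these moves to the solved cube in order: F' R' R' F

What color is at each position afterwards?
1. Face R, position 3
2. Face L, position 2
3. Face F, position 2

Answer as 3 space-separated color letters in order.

After move 1 (F'): F=GGGG U=WWRR R=YRYR D=OOYY L=OWOW
After move 2 (R'): R=RRYY U=WBRB F=GWGR D=OGYG B=YBOB
After move 3 (R'): R=RYRY U=WORY F=GBGB D=OWYR B=GBGB
After move 4 (F): F=GGBB U=WOWW R=RYYY D=RRYR L=OOOW
Query 1: R[3] = Y
Query 2: L[2] = O
Query 3: F[2] = B

Answer: Y O B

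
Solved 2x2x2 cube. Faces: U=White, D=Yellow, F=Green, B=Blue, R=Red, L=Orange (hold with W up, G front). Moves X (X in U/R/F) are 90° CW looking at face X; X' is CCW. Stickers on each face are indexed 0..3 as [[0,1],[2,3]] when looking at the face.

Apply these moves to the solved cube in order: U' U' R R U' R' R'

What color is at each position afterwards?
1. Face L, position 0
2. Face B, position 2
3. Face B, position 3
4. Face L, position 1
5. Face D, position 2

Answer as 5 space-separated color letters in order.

Answer: G R B G Y

Derivation:
After move 1 (U'): U=WWWW F=OOGG R=GGRR B=RRBB L=BBOO
After move 2 (U'): U=WWWW F=BBGG R=OORR B=GGBB L=RROO
After move 3 (R): R=RORO U=WBWG F=BYGY D=YBYG B=WGWB
After move 4 (R): R=RROO U=WYWY F=BBGG D=YWYW B=GGBB
After move 5 (U'): U=YYWW F=RRGG R=BBOO B=RRBB L=GGOO
After move 6 (R'): R=BOBO U=YBWR F=RYGW D=YRYG B=WRWB
After move 7 (R'): R=OOBB U=YWWW F=RBGR D=YYYW B=GRRB
Query 1: L[0] = G
Query 2: B[2] = R
Query 3: B[3] = B
Query 4: L[1] = G
Query 5: D[2] = Y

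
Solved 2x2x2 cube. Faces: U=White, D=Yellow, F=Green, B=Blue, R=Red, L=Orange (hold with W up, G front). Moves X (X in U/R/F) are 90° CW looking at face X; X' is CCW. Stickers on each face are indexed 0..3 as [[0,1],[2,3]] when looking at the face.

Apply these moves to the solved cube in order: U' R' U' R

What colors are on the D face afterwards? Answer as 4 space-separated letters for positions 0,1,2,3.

Answer: Y Y Y G

Derivation:
After move 1 (U'): U=WWWW F=OOGG R=GGRR B=RRBB L=BBOO
After move 2 (R'): R=GRGR U=WBWR F=OWGW D=YOYG B=YRYB
After move 3 (U'): U=BRWW F=BBGW R=OWGR B=GRYB L=YROO
After move 4 (R): R=GORW U=BBWW F=BOGG D=YYYG B=WRRB
Query: D face = YYYG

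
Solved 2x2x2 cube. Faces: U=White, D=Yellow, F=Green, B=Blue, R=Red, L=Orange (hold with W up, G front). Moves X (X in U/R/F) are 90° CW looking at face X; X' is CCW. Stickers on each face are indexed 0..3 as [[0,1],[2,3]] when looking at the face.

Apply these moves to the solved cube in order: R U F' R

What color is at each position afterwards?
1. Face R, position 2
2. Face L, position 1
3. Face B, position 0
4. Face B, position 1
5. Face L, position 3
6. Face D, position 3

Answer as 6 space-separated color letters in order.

Answer: R G R O G O

Derivation:
After move 1 (R): R=RRRR U=WGWG F=GYGY D=YBYB B=WBWB
After move 2 (U): U=WWGG F=RRGY R=WBRR B=OOWB L=GYOO
After move 3 (F'): F=RYRG U=WWWR R=BBYR D=YOYB L=GGOG
After move 4 (R): R=YBRB U=WYWG F=RORB D=YWYO B=ROWB
Query 1: R[2] = R
Query 2: L[1] = G
Query 3: B[0] = R
Query 4: B[1] = O
Query 5: L[3] = G
Query 6: D[3] = O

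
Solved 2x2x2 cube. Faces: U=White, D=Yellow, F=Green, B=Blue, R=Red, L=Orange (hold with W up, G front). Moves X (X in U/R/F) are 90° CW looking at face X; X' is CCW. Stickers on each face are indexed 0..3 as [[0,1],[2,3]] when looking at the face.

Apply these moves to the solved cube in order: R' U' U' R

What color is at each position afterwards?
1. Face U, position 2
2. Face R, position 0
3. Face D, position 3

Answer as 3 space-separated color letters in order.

Answer: B R G

Derivation:
After move 1 (R'): R=RRRR U=WBWB F=GWGW D=YGYG B=YBYB
After move 2 (U'): U=BBWW F=OOGW R=GWRR B=RRYB L=YBOO
After move 3 (U'): U=BWBW F=YBGW R=OORR B=GWYB L=RROO
After move 4 (R): R=RORO U=BBBW F=YGGG D=YYYG B=WWWB
Query 1: U[2] = B
Query 2: R[0] = R
Query 3: D[3] = G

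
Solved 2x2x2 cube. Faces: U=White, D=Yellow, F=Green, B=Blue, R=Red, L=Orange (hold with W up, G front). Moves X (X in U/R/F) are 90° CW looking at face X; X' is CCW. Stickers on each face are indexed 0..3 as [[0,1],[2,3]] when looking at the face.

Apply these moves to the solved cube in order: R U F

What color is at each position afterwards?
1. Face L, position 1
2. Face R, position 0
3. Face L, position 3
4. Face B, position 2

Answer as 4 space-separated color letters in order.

After move 1 (R): R=RRRR U=WGWG F=GYGY D=YBYB B=WBWB
After move 2 (U): U=WWGG F=RRGY R=WBRR B=OOWB L=GYOO
After move 3 (F): F=GRYR U=WWOY R=GBGR D=RWYB L=GYOB
Query 1: L[1] = Y
Query 2: R[0] = G
Query 3: L[3] = B
Query 4: B[2] = W

Answer: Y G B W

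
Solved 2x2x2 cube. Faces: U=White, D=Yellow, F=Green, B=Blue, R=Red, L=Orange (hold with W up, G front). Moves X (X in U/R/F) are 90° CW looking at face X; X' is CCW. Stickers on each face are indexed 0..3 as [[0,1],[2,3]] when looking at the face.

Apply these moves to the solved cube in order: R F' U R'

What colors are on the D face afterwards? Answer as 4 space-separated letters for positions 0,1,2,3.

Answer: O R Y G

Derivation:
After move 1 (R): R=RRRR U=WGWG F=GYGY D=YBYB B=WBWB
After move 2 (F'): F=YYGG U=WGRR R=BRYR D=OOYB L=OGOW
After move 3 (U): U=RWRG F=BRGG R=WBYR B=OGWB L=YYOW
After move 4 (R'): R=BRWY U=RWRO F=BWGG D=ORYG B=BGOB
Query: D face = ORYG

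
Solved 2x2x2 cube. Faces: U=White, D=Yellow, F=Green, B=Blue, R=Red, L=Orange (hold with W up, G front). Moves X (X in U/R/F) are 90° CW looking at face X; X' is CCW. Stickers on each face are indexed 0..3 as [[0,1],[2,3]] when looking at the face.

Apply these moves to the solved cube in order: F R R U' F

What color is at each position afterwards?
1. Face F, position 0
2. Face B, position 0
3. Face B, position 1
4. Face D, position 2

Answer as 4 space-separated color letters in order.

After move 1 (F): F=GGGG U=WWOO R=WRWR D=RRYY L=OYOY
After move 2 (R): R=WWRR U=WGOG F=GRGY D=RBYB B=OBWB
After move 3 (R): R=RWRW U=WROY F=GBGB D=RWYO B=GBGB
After move 4 (U'): U=RYWO F=OYGB R=GBRW B=RWGB L=GBOY
After move 5 (F): F=GOBY U=RYYB R=WBOW D=RGYO L=GROW
Query 1: F[0] = G
Query 2: B[0] = R
Query 3: B[1] = W
Query 4: D[2] = Y

Answer: G R W Y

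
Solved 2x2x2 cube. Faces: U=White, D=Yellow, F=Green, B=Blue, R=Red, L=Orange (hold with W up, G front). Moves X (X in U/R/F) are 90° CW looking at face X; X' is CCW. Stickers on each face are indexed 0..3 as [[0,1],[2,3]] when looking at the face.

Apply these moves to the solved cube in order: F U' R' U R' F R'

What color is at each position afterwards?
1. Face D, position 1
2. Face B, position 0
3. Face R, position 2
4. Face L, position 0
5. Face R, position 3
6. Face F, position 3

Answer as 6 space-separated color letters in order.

Answer: G O W O B O

Derivation:
After move 1 (F): F=GGGG U=WWOO R=WRWR D=RRYY L=OYOY
After move 2 (U'): U=WOWO F=OYGG R=GGWR B=WRBB L=BBOY
After move 3 (R'): R=GRGW U=WBWW F=OOGO D=RYYG B=YRRB
After move 4 (U): U=WWWB F=GRGO R=YRGW B=BBRB L=OOOY
After move 5 (R'): R=RWYG U=WRWB F=GWGB D=RRYO B=GBYB
After move 6 (F): F=GGBW U=WRYO R=WWBG D=YRYO L=OROR
After move 7 (R'): R=WGWB U=WYYG F=GRBO D=YGYW B=OBRB
Query 1: D[1] = G
Query 2: B[0] = O
Query 3: R[2] = W
Query 4: L[0] = O
Query 5: R[3] = B
Query 6: F[3] = O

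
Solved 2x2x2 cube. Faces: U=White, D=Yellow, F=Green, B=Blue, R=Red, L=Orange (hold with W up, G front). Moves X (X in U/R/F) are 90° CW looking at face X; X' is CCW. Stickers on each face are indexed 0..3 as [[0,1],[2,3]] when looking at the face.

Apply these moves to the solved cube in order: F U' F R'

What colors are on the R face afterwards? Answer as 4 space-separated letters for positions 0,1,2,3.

After move 1 (F): F=GGGG U=WWOO R=WRWR D=RRYY L=OYOY
After move 2 (U'): U=WOWO F=OYGG R=GGWR B=WRBB L=BBOY
After move 3 (F): F=GOGY U=WOYB R=WGOR D=WGYY L=BROR
After move 4 (R'): R=GRWO U=WBYW F=GOGB D=WOYY B=YRGB
Query: R face = GRWO

Answer: G R W O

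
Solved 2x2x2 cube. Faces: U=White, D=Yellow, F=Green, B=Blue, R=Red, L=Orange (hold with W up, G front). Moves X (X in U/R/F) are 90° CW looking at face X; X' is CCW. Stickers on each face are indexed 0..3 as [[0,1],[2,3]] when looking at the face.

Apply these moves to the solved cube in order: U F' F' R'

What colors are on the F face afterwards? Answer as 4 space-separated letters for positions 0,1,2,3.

Answer: G W R Y

Derivation:
After move 1 (U): U=WWWW F=RRGG R=BBRR B=OOBB L=GGOO
After move 2 (F'): F=RGRG U=WWBR R=YBYR D=GOYY L=GWOW
After move 3 (F'): F=GGRR U=WWYY R=OBGR D=WWYY L=GROB
After move 4 (R'): R=BROG U=WBYO F=GWRY D=WGYR B=YOWB
Query: F face = GWRY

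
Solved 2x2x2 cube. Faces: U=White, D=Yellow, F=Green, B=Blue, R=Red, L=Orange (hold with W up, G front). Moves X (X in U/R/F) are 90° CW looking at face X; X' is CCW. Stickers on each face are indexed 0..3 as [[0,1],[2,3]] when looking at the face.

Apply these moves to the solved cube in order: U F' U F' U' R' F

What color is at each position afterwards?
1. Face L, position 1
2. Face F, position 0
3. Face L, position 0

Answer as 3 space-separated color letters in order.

After move 1 (U): U=WWWW F=RRGG R=BBRR B=OOBB L=GGOO
After move 2 (F'): F=RGRG U=WWBR R=YBYR D=GOYY L=GWOW
After move 3 (U): U=BWRW F=YBRG R=OOYR B=GWBB L=RGOW
After move 4 (F'): F=BGYR U=BWOY R=OOGR D=GWYY L=RWOR
After move 5 (U'): U=WYBO F=RWYR R=BGGR B=OOBB L=GWOR
After move 6 (R'): R=GRBG U=WBBO F=RYYO D=GWYR B=YOWB
After move 7 (F): F=YROY U=WBRW R=BROG D=BGYR L=GGOW
Query 1: L[1] = G
Query 2: F[0] = Y
Query 3: L[0] = G

Answer: G Y G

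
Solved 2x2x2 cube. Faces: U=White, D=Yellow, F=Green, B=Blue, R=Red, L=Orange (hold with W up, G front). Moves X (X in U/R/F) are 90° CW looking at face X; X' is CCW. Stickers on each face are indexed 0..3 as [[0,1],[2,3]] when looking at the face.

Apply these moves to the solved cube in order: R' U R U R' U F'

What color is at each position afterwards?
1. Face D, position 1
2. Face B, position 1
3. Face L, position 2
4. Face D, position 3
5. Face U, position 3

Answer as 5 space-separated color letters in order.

Answer: O G O G B

Derivation:
After move 1 (R'): R=RRRR U=WBWB F=GWGW D=YGYG B=YBYB
After move 2 (U): U=WWBB F=RRGW R=YBRR B=OOYB L=GWOO
After move 3 (R): R=RYRB U=WRBW F=RGGG D=YYYO B=BOWB
After move 4 (U): U=BWWR F=RYGG R=BORB B=GWWB L=RGOO
After move 5 (R'): R=OBBR U=BWWG F=RWGR D=YYYG B=OWYB
After move 6 (U): U=WBGW F=OBGR R=OWBR B=RGYB L=RWOO
After move 7 (F'): F=BROG U=WBOB R=YWYR D=WOYG L=RWOG
Query 1: D[1] = O
Query 2: B[1] = G
Query 3: L[2] = O
Query 4: D[3] = G
Query 5: U[3] = B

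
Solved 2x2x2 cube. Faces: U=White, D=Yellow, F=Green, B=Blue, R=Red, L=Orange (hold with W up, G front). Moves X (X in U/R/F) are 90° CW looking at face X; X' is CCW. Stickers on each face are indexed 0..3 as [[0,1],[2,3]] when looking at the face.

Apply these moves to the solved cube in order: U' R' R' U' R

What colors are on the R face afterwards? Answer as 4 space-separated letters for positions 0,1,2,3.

After move 1 (U'): U=WWWW F=OOGG R=GGRR B=RRBB L=BBOO
After move 2 (R'): R=GRGR U=WBWR F=OWGW D=YOYG B=YRYB
After move 3 (R'): R=RRGG U=WYWY F=OBGR D=YWYW B=GROB
After move 4 (U'): U=YYWW F=BBGR R=OBGG B=RROB L=GROO
After move 5 (R): R=GOGB U=YBWR F=BWGW D=YOYR B=WRYB
Query: R face = GOGB

Answer: G O G B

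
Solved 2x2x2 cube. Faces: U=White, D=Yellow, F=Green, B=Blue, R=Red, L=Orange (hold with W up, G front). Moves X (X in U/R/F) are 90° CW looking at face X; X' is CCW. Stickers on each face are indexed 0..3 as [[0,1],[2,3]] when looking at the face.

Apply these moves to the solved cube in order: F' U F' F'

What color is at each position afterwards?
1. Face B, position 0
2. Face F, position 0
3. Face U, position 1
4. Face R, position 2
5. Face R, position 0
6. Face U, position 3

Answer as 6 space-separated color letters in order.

After move 1 (F'): F=GGGG U=WWRR R=YRYR D=OOYY L=OWOW
After move 2 (U): U=RWRW F=YRGG R=BBYR B=OWBB L=GGOW
After move 3 (F'): F=RGYG U=RWBY R=OBOR D=GWYY L=GWOR
After move 4 (F'): F=GGRY U=RWOO R=WBGR D=WRYY L=GYOB
Query 1: B[0] = O
Query 2: F[0] = G
Query 3: U[1] = W
Query 4: R[2] = G
Query 5: R[0] = W
Query 6: U[3] = O

Answer: O G W G W O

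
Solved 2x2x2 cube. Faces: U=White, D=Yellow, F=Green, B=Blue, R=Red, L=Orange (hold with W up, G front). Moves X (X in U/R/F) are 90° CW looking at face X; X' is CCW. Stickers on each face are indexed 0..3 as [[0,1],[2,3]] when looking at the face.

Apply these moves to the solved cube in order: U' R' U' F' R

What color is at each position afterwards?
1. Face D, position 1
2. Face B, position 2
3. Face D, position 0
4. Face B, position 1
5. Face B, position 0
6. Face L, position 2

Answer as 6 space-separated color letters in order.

Answer: Y R R R G O

Derivation:
After move 1 (U'): U=WWWW F=OOGG R=GGRR B=RRBB L=BBOO
After move 2 (R'): R=GRGR U=WBWR F=OWGW D=YOYG B=YRYB
After move 3 (U'): U=BRWW F=BBGW R=OWGR B=GRYB L=YROO
After move 4 (F'): F=BWBG U=BROG R=OWYR D=ROYG L=YWOW
After move 5 (R): R=YORW U=BWOG F=BOBG D=RYYG B=GRRB
Query 1: D[1] = Y
Query 2: B[2] = R
Query 3: D[0] = R
Query 4: B[1] = R
Query 5: B[0] = G
Query 6: L[2] = O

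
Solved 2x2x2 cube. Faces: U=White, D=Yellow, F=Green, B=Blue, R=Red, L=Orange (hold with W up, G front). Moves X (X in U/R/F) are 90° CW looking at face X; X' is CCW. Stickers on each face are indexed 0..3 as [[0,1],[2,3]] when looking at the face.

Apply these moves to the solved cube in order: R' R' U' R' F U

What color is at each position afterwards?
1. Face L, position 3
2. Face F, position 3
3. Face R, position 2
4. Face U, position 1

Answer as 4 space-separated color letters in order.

After move 1 (R'): R=RRRR U=WBWB F=GWGW D=YGYG B=YBYB
After move 2 (R'): R=RRRR U=WYWY F=GBGB D=YWYW B=GBGB
After move 3 (U'): U=YYWW F=OOGB R=GBRR B=RRGB L=GBOO
After move 4 (R'): R=BRGR U=YGWR F=OYGW D=YOYB B=WRWB
After move 5 (F): F=GOWY U=YGOB R=WRRR D=GBYB L=GYOO
After move 6 (U): U=OYBG F=WRWY R=WRRR B=GYWB L=GOOO
Query 1: L[3] = O
Query 2: F[3] = Y
Query 3: R[2] = R
Query 4: U[1] = Y

Answer: O Y R Y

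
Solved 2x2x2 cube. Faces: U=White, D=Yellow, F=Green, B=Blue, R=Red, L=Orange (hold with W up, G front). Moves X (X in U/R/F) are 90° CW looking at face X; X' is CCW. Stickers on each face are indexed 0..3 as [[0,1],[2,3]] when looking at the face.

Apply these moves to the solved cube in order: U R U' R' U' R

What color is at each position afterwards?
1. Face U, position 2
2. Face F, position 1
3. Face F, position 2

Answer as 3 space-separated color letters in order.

Answer: R G G

Derivation:
After move 1 (U): U=WWWW F=RRGG R=BBRR B=OOBB L=GGOO
After move 2 (R): R=RBRB U=WRWG F=RYGY D=YBYO B=WOWB
After move 3 (U'): U=RGWW F=GGGY R=RYRB B=RBWB L=WOOO
After move 4 (R'): R=YBRR U=RWWR F=GGGW D=YGYY B=OBBB
After move 5 (U'): U=WRRW F=WOGW R=GGRR B=YBBB L=OBOO
After move 6 (R): R=RGRG U=WORW F=WGGY D=YBYY B=WBRB
Query 1: U[2] = R
Query 2: F[1] = G
Query 3: F[2] = G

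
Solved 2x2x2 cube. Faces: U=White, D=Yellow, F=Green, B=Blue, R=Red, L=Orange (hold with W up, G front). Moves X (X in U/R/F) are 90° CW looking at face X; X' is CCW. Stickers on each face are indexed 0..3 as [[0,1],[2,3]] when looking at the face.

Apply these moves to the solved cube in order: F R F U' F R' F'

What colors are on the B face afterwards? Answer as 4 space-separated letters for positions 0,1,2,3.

After move 1 (F): F=GGGG U=WWOO R=WRWR D=RRYY L=OYOY
After move 2 (R): R=WWRR U=WGOG F=GRGY D=RBYB B=OBWB
After move 3 (F): F=GGYR U=WGYY R=OWGR D=RWYB L=OROB
After move 4 (U'): U=GYWY F=ORYR R=GGGR B=OWWB L=OBOB
After move 5 (F): F=YORR U=GYBB R=WGYR D=GGYB L=OROW
After move 6 (R'): R=GRWY U=GWBO F=YYRB D=GOYR B=BWGB
After move 7 (F'): F=YBYR U=GWGW R=ORGY D=RWYR L=OOOB
Query: B face = BWGB

Answer: B W G B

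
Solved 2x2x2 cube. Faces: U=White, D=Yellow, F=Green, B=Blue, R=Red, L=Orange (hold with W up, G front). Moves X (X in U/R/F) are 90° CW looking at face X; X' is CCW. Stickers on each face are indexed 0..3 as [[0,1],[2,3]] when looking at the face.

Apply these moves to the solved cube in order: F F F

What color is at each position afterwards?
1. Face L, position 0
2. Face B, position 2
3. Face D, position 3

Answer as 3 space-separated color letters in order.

After move 1 (F): F=GGGG U=WWOO R=WRWR D=RRYY L=OYOY
After move 2 (F): F=GGGG U=WWYY R=OROR D=WWYY L=OROR
After move 3 (F): F=GGGG U=WWRR R=YRYR D=OOYY L=OWOW
Query 1: L[0] = O
Query 2: B[2] = B
Query 3: D[3] = Y

Answer: O B Y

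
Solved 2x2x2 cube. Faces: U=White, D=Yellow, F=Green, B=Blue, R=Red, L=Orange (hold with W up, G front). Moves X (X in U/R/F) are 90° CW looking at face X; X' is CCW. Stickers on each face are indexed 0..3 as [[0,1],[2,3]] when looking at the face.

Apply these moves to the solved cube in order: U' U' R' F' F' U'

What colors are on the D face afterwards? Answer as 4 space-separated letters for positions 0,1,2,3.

Answer: G W Y G

Derivation:
After move 1 (U'): U=WWWW F=OOGG R=GGRR B=RRBB L=BBOO
After move 2 (U'): U=WWWW F=BBGG R=OORR B=GGBB L=RROO
After move 3 (R'): R=OROR U=WBWG F=BWGW D=YBYG B=YGYB
After move 4 (F'): F=WWBG U=WBOO R=BRYR D=ROYG L=RGOW
After move 5 (F'): F=WGWB U=WBBY R=ORRR D=GWYG L=ROOO
After move 6 (U'): U=BYWB F=ROWB R=WGRR B=ORYB L=YGOO
Query: D face = GWYG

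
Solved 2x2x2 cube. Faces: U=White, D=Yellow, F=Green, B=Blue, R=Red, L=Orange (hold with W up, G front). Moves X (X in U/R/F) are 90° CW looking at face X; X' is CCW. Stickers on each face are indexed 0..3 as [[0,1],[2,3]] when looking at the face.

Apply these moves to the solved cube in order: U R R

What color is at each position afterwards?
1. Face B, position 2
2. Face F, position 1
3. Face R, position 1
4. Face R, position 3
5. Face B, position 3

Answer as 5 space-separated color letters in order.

Answer: R B R B B

Derivation:
After move 1 (U): U=WWWW F=RRGG R=BBRR B=OOBB L=GGOO
After move 2 (R): R=RBRB U=WRWG F=RYGY D=YBYO B=WOWB
After move 3 (R): R=RRBB U=WYWY F=RBGO D=YWYW B=GORB
Query 1: B[2] = R
Query 2: F[1] = B
Query 3: R[1] = R
Query 4: R[3] = B
Query 5: B[3] = B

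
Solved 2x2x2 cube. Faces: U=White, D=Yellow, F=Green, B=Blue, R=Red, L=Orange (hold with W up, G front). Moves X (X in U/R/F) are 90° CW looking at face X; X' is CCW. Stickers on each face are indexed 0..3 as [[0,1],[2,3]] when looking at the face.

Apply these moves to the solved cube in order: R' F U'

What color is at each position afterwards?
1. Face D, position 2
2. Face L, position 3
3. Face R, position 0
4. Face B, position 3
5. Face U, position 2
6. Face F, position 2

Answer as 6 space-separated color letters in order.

After move 1 (R'): R=RRRR U=WBWB F=GWGW D=YGYG B=YBYB
After move 2 (F): F=GGWW U=WBOO R=WRBR D=RRYG L=OYOG
After move 3 (U'): U=BOWO F=OYWW R=GGBR B=WRYB L=YBOG
Query 1: D[2] = Y
Query 2: L[3] = G
Query 3: R[0] = G
Query 4: B[3] = B
Query 5: U[2] = W
Query 6: F[2] = W

Answer: Y G G B W W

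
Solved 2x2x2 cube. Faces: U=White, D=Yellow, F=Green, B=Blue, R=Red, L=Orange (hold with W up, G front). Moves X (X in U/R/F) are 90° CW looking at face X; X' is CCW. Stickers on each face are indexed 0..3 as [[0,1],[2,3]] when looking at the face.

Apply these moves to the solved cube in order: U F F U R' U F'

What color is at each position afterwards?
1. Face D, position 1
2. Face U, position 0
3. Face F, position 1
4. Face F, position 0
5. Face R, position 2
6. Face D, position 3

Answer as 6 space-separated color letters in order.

Answer: B Y W R W R

Derivation:
After move 1 (U): U=WWWW F=RRGG R=BBRR B=OOBB L=GGOO
After move 2 (F): F=GRGR U=WWOG R=WBWR D=RBYY L=GYOY
After move 3 (F): F=GGRR U=WWYY R=OBGR D=WWYY L=GROB
After move 4 (U): U=YWYW F=OBRR R=OOGR B=GRBB L=GGOB
After move 5 (R'): R=OROG U=YBYG F=OWRW D=WBYR B=YRWB
After move 6 (U): U=YYGB F=ORRW R=YROG B=GGWB L=OWOB
After move 7 (F'): F=RWOR U=YYYO R=BRWG D=WBYR L=OBOG
Query 1: D[1] = B
Query 2: U[0] = Y
Query 3: F[1] = W
Query 4: F[0] = R
Query 5: R[2] = W
Query 6: D[3] = R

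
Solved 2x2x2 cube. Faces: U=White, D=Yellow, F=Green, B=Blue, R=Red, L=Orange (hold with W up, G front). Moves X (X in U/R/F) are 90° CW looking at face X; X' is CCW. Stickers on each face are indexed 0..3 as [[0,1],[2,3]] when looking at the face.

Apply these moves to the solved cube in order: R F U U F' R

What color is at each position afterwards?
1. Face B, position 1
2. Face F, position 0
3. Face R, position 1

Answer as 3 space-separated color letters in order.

After move 1 (R): R=RRRR U=WGWG F=GYGY D=YBYB B=WBWB
After move 2 (F): F=GGYY U=WGOO R=WRGR D=RRYB L=OYOB
After move 3 (U): U=OWOG F=WRYY R=WBGR B=OYWB L=GGOB
After move 4 (U): U=OOGW F=WBYY R=OYGR B=GGWB L=WROB
After move 5 (F'): F=BYWY U=OOOG R=RYRR D=RBYB L=WWOG
After move 6 (R): R=RRRY U=OYOY F=BBWB D=RWYG B=GGOB
Query 1: B[1] = G
Query 2: F[0] = B
Query 3: R[1] = R

Answer: G B R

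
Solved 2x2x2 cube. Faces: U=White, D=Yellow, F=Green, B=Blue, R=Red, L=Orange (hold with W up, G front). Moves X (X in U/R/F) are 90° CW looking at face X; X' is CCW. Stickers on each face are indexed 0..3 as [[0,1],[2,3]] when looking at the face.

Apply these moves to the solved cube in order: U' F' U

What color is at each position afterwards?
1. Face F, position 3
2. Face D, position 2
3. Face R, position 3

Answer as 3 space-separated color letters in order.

Answer: G Y R

Derivation:
After move 1 (U'): U=WWWW F=OOGG R=GGRR B=RRBB L=BBOO
After move 2 (F'): F=OGOG U=WWGR R=YGYR D=BOYY L=BWOW
After move 3 (U): U=GWRW F=YGOG R=RRYR B=BWBB L=OGOW
Query 1: F[3] = G
Query 2: D[2] = Y
Query 3: R[3] = R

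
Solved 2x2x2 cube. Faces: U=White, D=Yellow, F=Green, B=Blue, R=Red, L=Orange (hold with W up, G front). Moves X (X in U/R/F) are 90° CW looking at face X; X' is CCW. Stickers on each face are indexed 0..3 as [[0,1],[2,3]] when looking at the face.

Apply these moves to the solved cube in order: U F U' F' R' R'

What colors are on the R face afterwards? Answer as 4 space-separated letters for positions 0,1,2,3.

Answer: R R R B

Derivation:
After move 1 (U): U=WWWW F=RRGG R=BBRR B=OOBB L=GGOO
After move 2 (F): F=GRGR U=WWOG R=WBWR D=RBYY L=GYOY
After move 3 (U'): U=WGWO F=GYGR R=GRWR B=WBBB L=OOOY
After move 4 (F'): F=YRGG U=WGGW R=BRRR D=OYYY L=OOOW
After move 5 (R'): R=RRBR U=WBGW F=YGGW D=ORYG B=YBYB
After move 6 (R'): R=RRRB U=WYGY F=YBGW D=OGYW B=GBRB
Query: R face = RRRB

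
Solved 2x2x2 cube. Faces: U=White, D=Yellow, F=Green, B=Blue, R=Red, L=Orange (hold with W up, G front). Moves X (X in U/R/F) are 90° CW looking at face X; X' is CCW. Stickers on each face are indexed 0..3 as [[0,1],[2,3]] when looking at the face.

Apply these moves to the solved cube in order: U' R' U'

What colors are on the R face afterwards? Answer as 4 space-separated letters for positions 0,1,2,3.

After move 1 (U'): U=WWWW F=OOGG R=GGRR B=RRBB L=BBOO
After move 2 (R'): R=GRGR U=WBWR F=OWGW D=YOYG B=YRYB
After move 3 (U'): U=BRWW F=BBGW R=OWGR B=GRYB L=YROO
Query: R face = OWGR

Answer: O W G R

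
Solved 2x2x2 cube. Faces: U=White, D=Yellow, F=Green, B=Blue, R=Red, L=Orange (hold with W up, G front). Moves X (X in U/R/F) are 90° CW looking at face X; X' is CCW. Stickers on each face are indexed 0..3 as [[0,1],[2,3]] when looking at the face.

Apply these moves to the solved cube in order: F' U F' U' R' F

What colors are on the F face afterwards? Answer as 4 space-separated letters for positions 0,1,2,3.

Answer: Y G B Y

Derivation:
After move 1 (F'): F=GGGG U=WWRR R=YRYR D=OOYY L=OWOW
After move 2 (U): U=RWRW F=YRGG R=BBYR B=OWBB L=GGOW
After move 3 (F'): F=RGYG U=RWBY R=OBOR D=GWYY L=GWOR
After move 4 (U'): U=WYRB F=GWYG R=RGOR B=OBBB L=OWOR
After move 5 (R'): R=GRRO U=WBRO F=GYYB D=GWYG B=YBWB
After move 6 (F): F=YGBY U=WBRW R=RROO D=RGYG L=OGOW
Query: F face = YGBY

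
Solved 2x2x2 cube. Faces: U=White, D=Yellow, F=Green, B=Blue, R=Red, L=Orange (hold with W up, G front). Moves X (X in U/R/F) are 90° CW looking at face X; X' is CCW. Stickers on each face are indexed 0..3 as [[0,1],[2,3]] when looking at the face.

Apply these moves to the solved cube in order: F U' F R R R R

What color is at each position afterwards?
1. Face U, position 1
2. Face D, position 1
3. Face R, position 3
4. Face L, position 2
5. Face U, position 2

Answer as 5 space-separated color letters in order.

After move 1 (F): F=GGGG U=WWOO R=WRWR D=RRYY L=OYOY
After move 2 (U'): U=WOWO F=OYGG R=GGWR B=WRBB L=BBOY
After move 3 (F): F=GOGY U=WOYB R=WGOR D=WGYY L=BROR
After move 4 (R): R=OWRG U=WOYY F=GGGY D=WBYW B=BROB
After move 5 (R): R=ROGW U=WGYY F=GBGW D=WOYB B=YROB
After move 6 (R): R=GRWO U=WBYW F=GOGB D=WOYY B=YRGB
After move 7 (R): R=WGOR U=WOYB F=GOGY D=WGYY B=WRBB
Query 1: U[1] = O
Query 2: D[1] = G
Query 3: R[3] = R
Query 4: L[2] = O
Query 5: U[2] = Y

Answer: O G R O Y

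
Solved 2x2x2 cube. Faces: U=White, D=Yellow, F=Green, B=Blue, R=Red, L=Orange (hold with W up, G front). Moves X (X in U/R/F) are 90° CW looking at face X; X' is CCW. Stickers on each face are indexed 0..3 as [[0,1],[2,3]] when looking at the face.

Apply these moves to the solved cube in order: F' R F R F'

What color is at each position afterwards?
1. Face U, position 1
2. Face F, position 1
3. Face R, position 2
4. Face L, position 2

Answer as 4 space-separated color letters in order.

Answer: G B R O

Derivation:
After move 1 (F'): F=GGGG U=WWRR R=YRYR D=OOYY L=OWOW
After move 2 (R): R=YYRR U=WGRG F=GOGY D=OBYB B=RBWB
After move 3 (F): F=GGYO U=WGWW R=RYGR D=RYYB L=OOOB
After move 4 (R): R=GRRY U=WGWO F=GYYB D=RWYR B=WBGB
After move 5 (F'): F=YBGY U=WGGR R=WRRY D=OBYR L=OOOW
Query 1: U[1] = G
Query 2: F[1] = B
Query 3: R[2] = R
Query 4: L[2] = O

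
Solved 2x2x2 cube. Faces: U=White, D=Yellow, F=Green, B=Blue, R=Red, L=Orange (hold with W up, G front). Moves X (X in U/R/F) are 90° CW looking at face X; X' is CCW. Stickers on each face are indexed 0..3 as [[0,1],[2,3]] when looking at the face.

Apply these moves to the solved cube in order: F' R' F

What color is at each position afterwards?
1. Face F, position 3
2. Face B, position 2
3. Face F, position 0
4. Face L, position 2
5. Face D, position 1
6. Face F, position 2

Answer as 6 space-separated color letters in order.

Answer: W O G O R R

Derivation:
After move 1 (F'): F=GGGG U=WWRR R=YRYR D=OOYY L=OWOW
After move 2 (R'): R=RRYY U=WBRB F=GWGR D=OGYG B=YBOB
After move 3 (F): F=GGRW U=WBWW R=RRBY D=YRYG L=OOOG
Query 1: F[3] = W
Query 2: B[2] = O
Query 3: F[0] = G
Query 4: L[2] = O
Query 5: D[1] = R
Query 6: F[2] = R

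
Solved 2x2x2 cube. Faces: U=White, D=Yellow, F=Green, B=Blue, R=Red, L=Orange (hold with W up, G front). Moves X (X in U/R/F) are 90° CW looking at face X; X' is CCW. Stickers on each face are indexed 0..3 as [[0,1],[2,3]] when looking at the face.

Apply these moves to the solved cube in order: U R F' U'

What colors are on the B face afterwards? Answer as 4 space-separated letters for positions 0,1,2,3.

After move 1 (U): U=WWWW F=RRGG R=BBRR B=OOBB L=GGOO
After move 2 (R): R=RBRB U=WRWG F=RYGY D=YBYO B=WOWB
After move 3 (F'): F=YYRG U=WRRR R=BBYB D=GOYO L=GGOW
After move 4 (U'): U=RRWR F=GGRG R=YYYB B=BBWB L=WOOW
Query: B face = BBWB

Answer: B B W B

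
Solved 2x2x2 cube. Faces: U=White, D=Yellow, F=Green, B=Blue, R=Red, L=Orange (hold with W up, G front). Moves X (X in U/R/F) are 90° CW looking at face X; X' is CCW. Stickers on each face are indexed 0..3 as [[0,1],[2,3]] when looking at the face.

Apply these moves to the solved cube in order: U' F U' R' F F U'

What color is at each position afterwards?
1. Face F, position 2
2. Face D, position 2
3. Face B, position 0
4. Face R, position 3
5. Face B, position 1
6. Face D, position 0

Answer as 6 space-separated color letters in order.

After move 1 (U'): U=WWWW F=OOGG R=GGRR B=RRBB L=BBOO
After move 2 (F): F=GOGO U=WWOB R=WGWR D=RGYY L=BYOY
After move 3 (U'): U=WBWO F=BYGO R=GOWR B=WGBB L=RROY
After move 4 (R'): R=ORGW U=WBWW F=BBGO D=RYYO B=YGGB
After move 5 (F): F=GBOB U=WBYR R=WRWW D=GOYO L=RROY
After move 6 (F): F=OGBB U=WBYR R=YRRW D=WWYO L=RGOO
After move 7 (U'): U=BRWY F=RGBB R=OGRW B=YRGB L=YGOO
Query 1: F[2] = B
Query 2: D[2] = Y
Query 3: B[0] = Y
Query 4: R[3] = W
Query 5: B[1] = R
Query 6: D[0] = W

Answer: B Y Y W R W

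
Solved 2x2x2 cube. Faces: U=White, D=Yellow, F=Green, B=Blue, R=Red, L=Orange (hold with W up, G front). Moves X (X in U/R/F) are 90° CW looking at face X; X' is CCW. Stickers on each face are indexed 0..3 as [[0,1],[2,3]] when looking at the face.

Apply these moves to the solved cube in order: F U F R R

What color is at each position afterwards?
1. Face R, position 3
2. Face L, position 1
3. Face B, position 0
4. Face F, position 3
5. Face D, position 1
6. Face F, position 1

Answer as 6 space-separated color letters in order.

After move 1 (F): F=GGGG U=WWOO R=WRWR D=RRYY L=OYOY
After move 2 (U): U=OWOW F=WRGG R=BBWR B=OYBB L=GGOY
After move 3 (F): F=GWGR U=OWYG R=OBWR D=WBYY L=GROR
After move 4 (R): R=WORB U=OWYR F=GBGY D=WBYO B=GYWB
After move 5 (R): R=RWBO U=OBYY F=GBGO D=WWYG B=RYWB
Query 1: R[3] = O
Query 2: L[1] = R
Query 3: B[0] = R
Query 4: F[3] = O
Query 5: D[1] = W
Query 6: F[1] = B

Answer: O R R O W B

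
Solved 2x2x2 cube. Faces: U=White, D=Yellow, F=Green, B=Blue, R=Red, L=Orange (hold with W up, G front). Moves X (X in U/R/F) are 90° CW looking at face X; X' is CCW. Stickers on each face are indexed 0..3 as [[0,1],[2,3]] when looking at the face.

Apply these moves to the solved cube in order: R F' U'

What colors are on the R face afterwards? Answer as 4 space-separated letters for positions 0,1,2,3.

After move 1 (R): R=RRRR U=WGWG F=GYGY D=YBYB B=WBWB
After move 2 (F'): F=YYGG U=WGRR R=BRYR D=OOYB L=OGOW
After move 3 (U'): U=GRWR F=OGGG R=YYYR B=BRWB L=WBOW
Query: R face = YYYR

Answer: Y Y Y R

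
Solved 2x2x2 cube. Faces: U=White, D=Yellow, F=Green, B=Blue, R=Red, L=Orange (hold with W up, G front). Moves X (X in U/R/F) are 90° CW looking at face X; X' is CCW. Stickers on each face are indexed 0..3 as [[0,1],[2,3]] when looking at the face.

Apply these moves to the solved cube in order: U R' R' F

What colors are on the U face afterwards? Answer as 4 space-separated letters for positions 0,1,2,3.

Answer: W Y O G

Derivation:
After move 1 (U): U=WWWW F=RRGG R=BBRR B=OOBB L=GGOO
After move 2 (R'): R=BRBR U=WBWO F=RWGW D=YRYG B=YOYB
After move 3 (R'): R=RRBB U=WYWY F=RBGO D=YWYW B=GORB
After move 4 (F): F=GROB U=WYOG R=WRYB D=BRYW L=GYOW
Query: U face = WYOG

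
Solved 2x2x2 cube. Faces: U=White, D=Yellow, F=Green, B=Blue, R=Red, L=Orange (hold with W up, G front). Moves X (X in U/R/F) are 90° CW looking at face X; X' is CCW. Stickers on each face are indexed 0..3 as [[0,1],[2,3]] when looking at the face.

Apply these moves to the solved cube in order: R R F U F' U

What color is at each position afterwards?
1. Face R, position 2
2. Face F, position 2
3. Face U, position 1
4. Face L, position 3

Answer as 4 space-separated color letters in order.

Answer: R W O O

Derivation:
After move 1 (R): R=RRRR U=WGWG F=GYGY D=YBYB B=WBWB
After move 2 (R): R=RRRR U=WYWY F=GBGB D=YWYW B=GBGB
After move 3 (F): F=GGBB U=WYOO R=WRYR D=RRYW L=OYOW
After move 4 (U): U=OWOY F=WRBB R=GBYR B=OYGB L=GGOW
After move 5 (F'): F=RBWB U=OWGY R=RBRR D=GWYW L=GYOO
After move 6 (U): U=GOYW F=RBWB R=OYRR B=GYGB L=RBOO
Query 1: R[2] = R
Query 2: F[2] = W
Query 3: U[1] = O
Query 4: L[3] = O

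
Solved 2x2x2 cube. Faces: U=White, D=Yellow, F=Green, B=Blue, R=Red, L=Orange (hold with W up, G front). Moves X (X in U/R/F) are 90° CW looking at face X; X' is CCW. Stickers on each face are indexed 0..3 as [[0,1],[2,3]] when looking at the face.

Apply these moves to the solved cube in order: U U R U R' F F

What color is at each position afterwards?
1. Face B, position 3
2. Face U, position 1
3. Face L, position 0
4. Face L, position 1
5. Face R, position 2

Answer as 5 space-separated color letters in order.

Answer: B W B W Y

Derivation:
After move 1 (U): U=WWWW F=RRGG R=BBRR B=OOBB L=GGOO
After move 2 (U): U=WWWW F=BBGG R=OORR B=GGBB L=RROO
After move 3 (R): R=RORO U=WBWG F=BYGY D=YBYG B=WGWB
After move 4 (U): U=WWGB F=ROGY R=WGRO B=RRWB L=BYOO
After move 5 (R'): R=GOWR U=WWGR F=RWGB D=YOYY B=GRBB
After move 6 (F): F=GRBW U=WWOY R=GORR D=WGYY L=BYOO
After move 7 (F): F=BGWR U=WWOY R=OOYR D=RGYY L=BWOG
Query 1: B[3] = B
Query 2: U[1] = W
Query 3: L[0] = B
Query 4: L[1] = W
Query 5: R[2] = Y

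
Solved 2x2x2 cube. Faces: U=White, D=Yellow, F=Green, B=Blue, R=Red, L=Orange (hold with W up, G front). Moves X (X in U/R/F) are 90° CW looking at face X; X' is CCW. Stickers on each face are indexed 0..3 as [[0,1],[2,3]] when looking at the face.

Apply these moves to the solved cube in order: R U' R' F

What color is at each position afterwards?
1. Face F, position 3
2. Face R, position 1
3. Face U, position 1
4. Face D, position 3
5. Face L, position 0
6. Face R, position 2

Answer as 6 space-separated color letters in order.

Answer: G R W Y W R

Derivation:
After move 1 (R): R=RRRR U=WGWG F=GYGY D=YBYB B=WBWB
After move 2 (U'): U=GGWW F=OOGY R=GYRR B=RRWB L=WBOO
After move 3 (R'): R=YRGR U=GWWR F=OGGW D=YOYY B=BRBB
After move 4 (F): F=GOWG U=GWOB R=WRRR D=GYYY L=WYOO
Query 1: F[3] = G
Query 2: R[1] = R
Query 3: U[1] = W
Query 4: D[3] = Y
Query 5: L[0] = W
Query 6: R[2] = R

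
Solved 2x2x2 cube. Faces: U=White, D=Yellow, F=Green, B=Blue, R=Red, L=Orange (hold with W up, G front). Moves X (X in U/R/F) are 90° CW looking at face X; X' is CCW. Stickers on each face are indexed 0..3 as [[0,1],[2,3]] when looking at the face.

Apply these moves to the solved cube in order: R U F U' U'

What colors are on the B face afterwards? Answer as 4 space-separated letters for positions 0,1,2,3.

After move 1 (R): R=RRRR U=WGWG F=GYGY D=YBYB B=WBWB
After move 2 (U): U=WWGG F=RRGY R=WBRR B=OOWB L=GYOO
After move 3 (F): F=GRYR U=WWOY R=GBGR D=RWYB L=GYOB
After move 4 (U'): U=WYWO F=GYYR R=GRGR B=GBWB L=OOOB
After move 5 (U'): U=YOWW F=OOYR R=GYGR B=GRWB L=GBOB
Query: B face = GRWB

Answer: G R W B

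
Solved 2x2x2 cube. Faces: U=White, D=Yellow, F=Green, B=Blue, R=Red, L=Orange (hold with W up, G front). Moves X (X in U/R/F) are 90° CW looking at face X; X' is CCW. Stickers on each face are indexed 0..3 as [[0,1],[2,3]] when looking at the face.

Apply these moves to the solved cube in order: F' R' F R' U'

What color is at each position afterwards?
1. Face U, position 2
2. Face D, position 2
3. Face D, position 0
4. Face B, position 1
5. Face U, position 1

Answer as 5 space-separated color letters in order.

After move 1 (F'): F=GGGG U=WWRR R=YRYR D=OOYY L=OWOW
After move 2 (R'): R=RRYY U=WBRB F=GWGR D=OGYG B=YBOB
After move 3 (F): F=GGRW U=WBWW R=RRBY D=YRYG L=OOOG
After move 4 (R'): R=RYRB U=WOWY F=GBRW D=YGYW B=GBRB
After move 5 (U'): U=OYWW F=OORW R=GBRB B=RYRB L=GBOG
Query 1: U[2] = W
Query 2: D[2] = Y
Query 3: D[0] = Y
Query 4: B[1] = Y
Query 5: U[1] = Y

Answer: W Y Y Y Y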